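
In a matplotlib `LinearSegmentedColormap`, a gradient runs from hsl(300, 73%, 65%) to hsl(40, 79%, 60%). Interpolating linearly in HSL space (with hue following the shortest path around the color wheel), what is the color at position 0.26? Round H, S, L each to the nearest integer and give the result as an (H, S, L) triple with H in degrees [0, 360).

(326, 75, 64)

Hue: 40 − 300 = -260°, but |-260| > 180 so the shorter arc goes the other way: Δh = -260 + 360 = 100°.
H = 300 + 0.26 × (100) = 326 → 326°
S = 73 + 0.26 × (79 − 73) = 74.56 → 75%
L = 65 + 0.26 × (60 − 65) = 63.7 → 64%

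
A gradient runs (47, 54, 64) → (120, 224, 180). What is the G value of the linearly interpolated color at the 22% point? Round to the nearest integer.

G = 54 + 0.22 × (224 − 54) = 91.4 → 91

91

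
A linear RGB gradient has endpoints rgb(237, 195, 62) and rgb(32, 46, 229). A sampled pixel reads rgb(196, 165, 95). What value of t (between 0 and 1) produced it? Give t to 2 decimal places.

Invert the lerp on the R channel (largest span, 205): t = (196 − 237) / (32 − 237) = -41/-205 = 0.2.
Check on G: (165 − 195)/(46 − 195) = 0.2013 ✓

0.20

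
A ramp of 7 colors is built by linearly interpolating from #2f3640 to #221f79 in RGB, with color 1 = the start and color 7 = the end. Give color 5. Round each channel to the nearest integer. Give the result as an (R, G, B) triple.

(38, 39, 102)

With 7 swatches and endpoints inclusive, swatch 5 sits at t = (5 − 1)/(7 − 1) = 4/6 ≈ 0.6667.
#2f3640 → (47, 54, 64); #221f79 → (34, 31, 121).
R = 47 + 0.6667 × (34 − 47) = 38.333 → 38
G = 54 + 0.6667 × (31 − 54) = 38.666 → 39
B = 64 + 0.6667 × (121 − 64) = 102.002 → 102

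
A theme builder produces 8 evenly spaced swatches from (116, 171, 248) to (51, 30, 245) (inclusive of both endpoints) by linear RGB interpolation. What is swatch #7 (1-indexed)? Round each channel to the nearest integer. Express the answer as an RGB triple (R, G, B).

With 8 swatches and endpoints inclusive, swatch 7 sits at t = (7 − 1)/(8 − 1) = 6/7 ≈ 0.8571.
R = 116 + 0.8571 × (51 − 116) = 60.288 → 60
G = 171 + 0.8571 × (30 − 171) = 50.149 → 50
B = 248 + 0.8571 × (245 − 248) = 245.429 → 245

(60, 50, 245)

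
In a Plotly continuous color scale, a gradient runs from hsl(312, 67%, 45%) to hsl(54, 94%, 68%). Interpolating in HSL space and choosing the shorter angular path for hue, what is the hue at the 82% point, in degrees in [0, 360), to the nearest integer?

36

Hue: 54 − 312 = -258°, but |-258| > 180 so the shorter arc goes the other way: Δh = -258 + 360 = 102°.
H = 312 + 0.82 × (102) = 395.64 → 396 → 396 mod 360 = 36°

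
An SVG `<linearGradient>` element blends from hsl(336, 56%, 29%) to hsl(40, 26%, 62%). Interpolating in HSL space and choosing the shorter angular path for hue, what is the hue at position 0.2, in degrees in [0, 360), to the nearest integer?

Hue: 40 − 336 = -296°, but |-296| > 180 so the shorter arc goes the other way: Δh = -296 + 360 = 64°.
H = 336 + 0.2 × (64) = 348.8 → 349°

349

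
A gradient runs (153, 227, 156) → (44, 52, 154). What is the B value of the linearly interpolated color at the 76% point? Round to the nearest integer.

154

B = 156 + 0.76 × (154 − 156) = 154.48 → 154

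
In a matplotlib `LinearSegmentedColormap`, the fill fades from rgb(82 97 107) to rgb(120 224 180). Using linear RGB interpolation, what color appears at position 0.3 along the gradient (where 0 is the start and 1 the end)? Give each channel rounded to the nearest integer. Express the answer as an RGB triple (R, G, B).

(93, 135, 129)

R = 82 + 0.3 × (120 − 82) = 82 + 0.3 × 38 = 93.4 → 93
G = 97 + 0.3 × (224 − 97) = 97 + 0.3 × 127 = 135.1 → 135
B = 107 + 0.3 × (180 − 107) = 107 + 0.3 × 73 = 128.9 → 129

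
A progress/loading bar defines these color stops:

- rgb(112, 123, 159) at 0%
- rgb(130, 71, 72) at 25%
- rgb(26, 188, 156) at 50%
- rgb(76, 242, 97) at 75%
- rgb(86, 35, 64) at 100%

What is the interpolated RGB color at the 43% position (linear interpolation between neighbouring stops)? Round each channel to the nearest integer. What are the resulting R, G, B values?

(55, 155, 132)

43% lies between the 25% and 50% stops, so the local fraction is t = (43 − 25)/(50 − 25) = 18/25 ≈ 0.72.
R = 130 + 0.72 × (26 − 130) = 55.12 → 55
G = 71 + 0.72 × (188 − 71) = 155.24 → 155
B = 72 + 0.72 × (156 − 72) = 132.48 → 132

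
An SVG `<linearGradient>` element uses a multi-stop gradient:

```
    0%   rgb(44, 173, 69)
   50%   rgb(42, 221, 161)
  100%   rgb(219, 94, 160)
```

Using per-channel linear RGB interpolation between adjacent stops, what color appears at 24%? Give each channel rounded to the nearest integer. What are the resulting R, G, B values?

24% lies between the 0% and 50% stops, so the local fraction is t = (24 − 0)/(50 − 0) = 24/50 ≈ 0.48.
R = 44 + 0.48 × (42 − 44) = 43.04 → 43
G = 173 + 0.48 × (221 − 173) = 196.04 → 196
B = 69 + 0.48 × (161 − 69) = 113.16 → 113

(43, 196, 113)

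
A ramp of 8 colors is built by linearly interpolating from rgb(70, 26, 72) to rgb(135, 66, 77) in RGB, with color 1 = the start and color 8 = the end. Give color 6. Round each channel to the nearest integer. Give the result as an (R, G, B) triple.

(116, 55, 76)

With 8 swatches and endpoints inclusive, swatch 6 sits at t = (6 − 1)/(8 − 1) = 5/7 ≈ 0.7143.
R = 70 + 0.7143 × (135 − 70) = 116.43 → 116
G = 26 + 0.7143 × (66 − 26) = 54.572 → 55
B = 72 + 0.7143 × (77 − 72) = 75.572 → 76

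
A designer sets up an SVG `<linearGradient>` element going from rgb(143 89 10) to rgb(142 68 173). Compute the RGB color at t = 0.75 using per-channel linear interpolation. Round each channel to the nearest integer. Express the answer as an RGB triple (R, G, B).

(142, 73, 132)

R = 143 + 0.75 × (142 − 143) = 143 + 0.75 × -1 = 142.25 → 142
G = 89 + 0.75 × (68 − 89) = 89 + 0.75 × -21 = 73.25 → 73
B = 10 + 0.75 × (173 − 10) = 10 + 0.75 × 163 = 132.25 → 132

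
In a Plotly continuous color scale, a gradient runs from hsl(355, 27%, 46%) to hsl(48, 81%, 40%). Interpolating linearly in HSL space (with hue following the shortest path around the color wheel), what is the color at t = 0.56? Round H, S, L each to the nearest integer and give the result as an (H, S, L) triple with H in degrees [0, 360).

(25, 57, 43)

Hue: 48 − 355 = -307°, but |-307| > 180 so the shorter arc goes the other way: Δh = -307 + 360 = 53°.
H = 355 + 0.56 × (53) = 384.68 → 385 → 385 mod 360 = 25°
S = 27 + 0.56 × (81 − 27) = 57.24 → 57%
L = 46 + 0.56 × (40 − 46) = 42.64 → 43%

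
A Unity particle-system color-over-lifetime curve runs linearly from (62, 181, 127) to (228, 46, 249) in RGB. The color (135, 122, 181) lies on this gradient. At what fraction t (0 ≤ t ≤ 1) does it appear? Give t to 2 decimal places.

0.44

Invert the lerp on the R channel (largest span, 166): t = (135 − 62) / (228 − 62) = 73/166 = 0.43976.
Check on G: (122 − 181)/(46 − 181) = 0.437 ✓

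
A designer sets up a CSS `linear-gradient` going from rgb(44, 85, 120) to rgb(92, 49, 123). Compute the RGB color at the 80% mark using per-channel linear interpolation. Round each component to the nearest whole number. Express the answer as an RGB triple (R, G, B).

80% corresponds to t = 0.8.
R = 44 + 0.8 × (92 − 44) = 44 + 0.8 × 48 = 82.4 → 82
G = 85 + 0.8 × (49 − 85) = 85 + 0.8 × -36 = 56.2 → 56
B = 120 + 0.8 × (123 − 120) = 120 + 0.8 × 3 = 122.4 → 122

(82, 56, 122)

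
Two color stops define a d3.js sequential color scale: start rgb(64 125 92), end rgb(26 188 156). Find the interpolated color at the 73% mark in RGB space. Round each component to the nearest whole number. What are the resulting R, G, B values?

(36, 171, 139)

73% corresponds to t = 0.73.
R = 64 + 0.73 × (26 − 64) = 64 + 0.73 × -38 = 36.26 → 36
G = 125 + 0.73 × (188 − 125) = 125 + 0.73 × 63 = 170.99 → 171
B = 92 + 0.73 × (156 − 92) = 92 + 0.73 × 64 = 138.72 → 139
So the blended color is (36, 171, 139), about #24ab8b.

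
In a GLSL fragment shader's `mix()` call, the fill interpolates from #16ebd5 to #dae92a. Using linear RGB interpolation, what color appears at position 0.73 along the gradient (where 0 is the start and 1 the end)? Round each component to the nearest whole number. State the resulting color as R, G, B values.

#16ebd5 → (22, 235, 213); #dae92a → (218, 233, 42).
R = 22 + 0.73 × (218 − 22) = 22 + 0.73 × 196 = 165.08 → 165
G = 235 + 0.73 × (233 − 235) = 235 + 0.73 × -2 = 233.54 → 234
B = 213 + 0.73 × (42 − 213) = 213 + 0.73 × -171 = 88.17 → 88
So the blended color is (165, 234, 88), about #a5ea58.

(165, 234, 88)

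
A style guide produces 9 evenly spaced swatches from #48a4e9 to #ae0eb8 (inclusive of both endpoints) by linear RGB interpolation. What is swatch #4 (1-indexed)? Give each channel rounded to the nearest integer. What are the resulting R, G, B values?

With 9 swatches and endpoints inclusive, swatch 4 sits at t = (4 − 1)/(9 − 1) = 3/8 ≈ 0.375.
#48a4e9 → (72, 164, 233); #ae0eb8 → (174, 14, 184).
R = 72 + 0.375 × (174 − 72) = 110.25 → 110
G = 164 + 0.375 × (14 − 164) = 107.75 → 108
B = 233 + 0.375 × (184 − 233) = 214.625 → 215

(110, 108, 215)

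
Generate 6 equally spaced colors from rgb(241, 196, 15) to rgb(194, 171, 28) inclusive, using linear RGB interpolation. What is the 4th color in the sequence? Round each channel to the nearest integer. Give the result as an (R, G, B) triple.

(213, 181, 23)

With 6 swatches and endpoints inclusive, swatch 4 sits at t = (4 − 1)/(6 − 1) = 3/5 ≈ 0.6.
R = 241 + 0.6 × (194 − 241) = 212.8 → 213
G = 196 + 0.6 × (171 − 196) = 181 → 181
B = 15 + 0.6 × (28 − 15) = 22.8 → 23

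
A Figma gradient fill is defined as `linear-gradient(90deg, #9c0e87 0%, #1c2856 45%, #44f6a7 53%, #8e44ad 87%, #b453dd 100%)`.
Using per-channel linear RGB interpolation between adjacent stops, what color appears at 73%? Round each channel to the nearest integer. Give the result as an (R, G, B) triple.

(112, 141, 171)

73% lies between the 53% and 87% stops, so the local fraction is t = (73 − 53)/(87 − 53) = 20/34 ≈ 0.5882.
#44f6a7 → (68, 246, 167); #8e44ad → (142, 68, 173).
R = 68 + 0.5882 × (142 − 68) = 111.527 → 112
G = 246 + 0.5882 × (68 − 246) = 141.3 → 141
B = 167 + 0.5882 × (173 − 167) = 170.529 → 171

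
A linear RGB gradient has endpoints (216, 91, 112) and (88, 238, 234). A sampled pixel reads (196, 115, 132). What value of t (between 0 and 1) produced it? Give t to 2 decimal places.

0.16

Invert the lerp on the G channel (largest span, 147): t = (115 − 91) / (238 − 91) = 24/147 = 0.16327.
Check on R: (196 − 216)/(88 − 216) = 0.1562 ✓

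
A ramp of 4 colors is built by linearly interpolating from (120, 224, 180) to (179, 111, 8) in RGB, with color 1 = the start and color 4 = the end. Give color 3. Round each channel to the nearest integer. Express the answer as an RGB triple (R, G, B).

(159, 149, 65)

With 4 swatches and endpoints inclusive, swatch 3 sits at t = (3 − 1)/(4 − 1) = 2/3 ≈ 0.6667.
R = 120 + 0.6667 × (179 − 120) = 159.335 → 159
G = 224 + 0.6667 × (111 − 224) = 148.663 → 149
B = 180 + 0.6667 × (8 − 180) = 65.328 → 65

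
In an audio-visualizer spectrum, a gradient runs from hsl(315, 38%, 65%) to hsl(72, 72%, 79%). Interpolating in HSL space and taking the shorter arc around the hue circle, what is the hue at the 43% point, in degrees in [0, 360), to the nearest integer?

5

Hue: 72 − 315 = -243°, but |-243| > 180 so the shorter arc goes the other way: Δh = -243 + 360 = 117°.
H = 315 + 0.43 × (117) = 365.31 → 365 → 365 mod 360 = 5°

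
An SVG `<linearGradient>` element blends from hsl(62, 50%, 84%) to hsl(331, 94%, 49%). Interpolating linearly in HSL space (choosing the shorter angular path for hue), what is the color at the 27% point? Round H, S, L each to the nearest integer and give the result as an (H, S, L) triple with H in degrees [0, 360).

(37, 62, 75)

Hue: 331 − 62 = 269°, but |269| > 180 so the shorter arc goes the other way: Δh = 269 − 360 = -91°.
H = 62 + 0.27 × (-91) = 37.43 → 37°
S = 50 + 0.27 × (94 − 50) = 61.88 → 62%
L = 84 + 0.27 × (49 − 84) = 74.55 → 75%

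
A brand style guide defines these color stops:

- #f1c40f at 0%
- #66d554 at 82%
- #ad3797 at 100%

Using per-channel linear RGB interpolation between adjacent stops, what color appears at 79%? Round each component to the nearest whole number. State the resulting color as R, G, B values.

(107, 212, 81)

79% lies between the 0% and 82% stops, so the local fraction is t = (79 − 0)/(82 − 0) = 79/82 ≈ 0.9634.
#f1c40f → (241, 196, 15); #66d554 → (102, 213, 84).
R = 241 + 0.9634 × (102 − 241) = 107.087 → 107
G = 196 + 0.9634 × (213 − 196) = 212.378 → 212
B = 15 + 0.9634 × (84 − 15) = 81.475 → 81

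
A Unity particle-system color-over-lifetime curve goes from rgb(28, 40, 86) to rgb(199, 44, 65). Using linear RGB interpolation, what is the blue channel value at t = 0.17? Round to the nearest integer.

B = 86 + 0.17 × (65 − 86) = 82.43 → 82

82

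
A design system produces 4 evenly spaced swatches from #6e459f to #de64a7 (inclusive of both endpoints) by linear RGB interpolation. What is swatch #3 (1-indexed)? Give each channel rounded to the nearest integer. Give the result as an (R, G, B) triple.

With 4 swatches and endpoints inclusive, swatch 3 sits at t = (3 − 1)/(4 − 1) = 2/3 ≈ 0.6667.
#6e459f → (110, 69, 159); #de64a7 → (222, 100, 167).
R = 110 + 0.6667 × (222 − 110) = 184.67 → 185
G = 69 + 0.6667 × (100 − 69) = 89.668 → 90
B = 159 + 0.6667 × (167 − 159) = 164.334 → 164

(185, 90, 164)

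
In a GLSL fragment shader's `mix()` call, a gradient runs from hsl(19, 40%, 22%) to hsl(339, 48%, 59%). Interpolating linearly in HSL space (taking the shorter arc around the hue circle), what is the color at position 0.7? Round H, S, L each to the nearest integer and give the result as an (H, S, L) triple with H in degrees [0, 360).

(351, 46, 48)

Hue: 339 − 19 = 320°, but |320| > 180 so the shorter arc goes the other way: Δh = 320 − 360 = -40°.
H = 19 + 0.7 × (-40) = -9 → -9 → -9 mod 360 = 351°
S = 40 + 0.7 × (48 − 40) = 45.6 → 46%
L = 22 + 0.7 × (59 − 22) = 47.9 → 48%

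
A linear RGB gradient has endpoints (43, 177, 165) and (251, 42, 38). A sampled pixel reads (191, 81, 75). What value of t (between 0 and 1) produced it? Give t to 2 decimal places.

0.71

Invert the lerp on the R channel (largest span, 208): t = (191 − 43) / (251 − 43) = 148/208 = 0.71154.
Check on G: (81 − 177)/(42 − 177) = 0.7111 ✓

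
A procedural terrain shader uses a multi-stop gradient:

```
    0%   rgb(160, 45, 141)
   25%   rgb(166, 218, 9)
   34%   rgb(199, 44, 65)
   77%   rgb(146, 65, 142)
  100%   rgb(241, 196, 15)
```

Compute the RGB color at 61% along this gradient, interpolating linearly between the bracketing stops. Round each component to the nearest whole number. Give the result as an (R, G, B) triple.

(166, 57, 113)

61% lies between the 34% and 77% stops, so the local fraction is t = (61 − 34)/(77 − 34) = 27/43 ≈ 0.6279.
R = 199 + 0.6279 × (146 − 199) = 165.721 → 166
G = 44 + 0.6279 × (65 − 44) = 57.186 → 57
B = 65 + 0.6279 × (142 − 65) = 113.348 → 113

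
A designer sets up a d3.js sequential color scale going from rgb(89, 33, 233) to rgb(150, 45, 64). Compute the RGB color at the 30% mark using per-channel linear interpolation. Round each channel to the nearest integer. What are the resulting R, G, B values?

30% corresponds to t = 0.3.
R = 89 + 0.3 × (150 − 89) = 89 + 0.3 × 61 = 107.3 → 107
G = 33 + 0.3 × (45 − 33) = 33 + 0.3 × 12 = 36.6 → 37
B = 233 + 0.3 × (64 − 233) = 233 + 0.3 × -169 = 182.3 → 182
So the blended color is (107, 37, 182), about #6b25b6.

(107, 37, 182)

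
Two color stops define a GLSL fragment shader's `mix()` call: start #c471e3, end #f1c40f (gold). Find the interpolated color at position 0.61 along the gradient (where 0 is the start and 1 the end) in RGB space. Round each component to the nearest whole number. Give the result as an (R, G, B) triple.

#c471e3 → (196, 113, 227); #f1c40f → (241, 196, 15).
R = 196 + 0.61 × (241 − 196) = 196 + 0.61 × 45 = 223.45 → 223
G = 113 + 0.61 × (196 − 113) = 113 + 0.61 × 83 = 163.63 → 164
B = 227 + 0.61 × (15 − 227) = 227 + 0.61 × -212 = 97.68 → 98

(223, 164, 98)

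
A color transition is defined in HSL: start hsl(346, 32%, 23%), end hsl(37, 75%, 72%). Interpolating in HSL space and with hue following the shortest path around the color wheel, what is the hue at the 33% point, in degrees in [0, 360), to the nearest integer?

Hue: 37 − 346 = -309°, but |-309| > 180 so the shorter arc goes the other way: Δh = -309 + 360 = 51°.
H = 346 + 0.33 × (51) = 362.83 → 363 → 363 mod 360 = 3°

3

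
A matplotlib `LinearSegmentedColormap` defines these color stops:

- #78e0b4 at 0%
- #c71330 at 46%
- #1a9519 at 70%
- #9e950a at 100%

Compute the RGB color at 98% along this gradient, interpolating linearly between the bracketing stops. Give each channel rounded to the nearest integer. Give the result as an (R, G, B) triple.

98% lies between the 70% and 100% stops, so the local fraction is t = (98 − 70)/(100 − 70) = 28/30 ≈ 0.9333.
#1a9519 → (26, 149, 25); #9e950a → (158, 149, 10).
R = 26 + 0.9333 × (158 − 26) = 149.196 → 149
G = 149 + 0.9333 × (149 − 149) = 149 → 149
B = 25 + 0.9333 × (10 − 25) = 11 → 11

(149, 149, 11)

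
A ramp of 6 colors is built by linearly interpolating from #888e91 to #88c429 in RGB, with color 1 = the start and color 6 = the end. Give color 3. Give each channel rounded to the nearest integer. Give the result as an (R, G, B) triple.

(136, 164, 103)

With 6 swatches and endpoints inclusive, swatch 3 sits at t = (3 − 1)/(6 − 1) = 2/5 ≈ 0.4.
#888e91 → (136, 142, 145); #88c429 → (136, 196, 41).
R = 136 + 0.4 × (136 − 136) = 136 → 136
G = 142 + 0.4 × (196 − 142) = 163.6 → 164
B = 145 + 0.4 × (41 − 145) = 103.4 → 103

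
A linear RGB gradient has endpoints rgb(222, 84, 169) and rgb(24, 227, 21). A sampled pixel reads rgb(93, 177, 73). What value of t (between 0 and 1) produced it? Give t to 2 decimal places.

Invert the lerp on the R channel (largest span, 198): t = (93 − 222) / (24 − 222) = -129/-198 = 0.65152.
Check on G: (177 − 84)/(227 − 84) = 0.6503 ✓

0.65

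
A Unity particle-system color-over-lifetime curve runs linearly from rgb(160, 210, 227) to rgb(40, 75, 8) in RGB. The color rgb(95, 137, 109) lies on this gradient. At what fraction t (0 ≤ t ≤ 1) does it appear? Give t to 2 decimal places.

Invert the lerp on the B channel (largest span, 219): t = (109 − 227) / (8 − 227) = -118/-219 = 0.53881.
Check on R: (95 − 160)/(40 − 160) = 0.5417 ✓

0.54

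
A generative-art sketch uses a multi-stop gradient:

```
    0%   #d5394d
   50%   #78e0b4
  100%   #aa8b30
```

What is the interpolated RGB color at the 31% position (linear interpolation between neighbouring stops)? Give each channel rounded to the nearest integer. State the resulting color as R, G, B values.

31% lies between the 0% and 50% stops, so the local fraction is t = (31 − 0)/(50 − 0) = 31/50 ≈ 0.62.
#d5394d → (213, 57, 77); #78e0b4 → (120, 224, 180).
R = 213 + 0.62 × (120 − 213) = 155.34 → 155
G = 57 + 0.62 × (224 − 57) = 160.54 → 161
B = 77 + 0.62 × (180 − 77) = 140.86 → 141

(155, 161, 141)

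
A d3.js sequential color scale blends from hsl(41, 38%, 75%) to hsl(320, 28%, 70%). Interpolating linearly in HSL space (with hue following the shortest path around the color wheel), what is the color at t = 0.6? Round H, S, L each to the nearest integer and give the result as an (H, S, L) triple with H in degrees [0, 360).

(352, 32, 72)

Hue: 320 − 41 = 279°, but |279| > 180 so the shorter arc goes the other way: Δh = 279 − 360 = -81°.
H = 41 + 0.6 × (-81) = -7.6 → -8 → -8 mod 360 = 352°
S = 38 + 0.6 × (28 − 38) = 32 → 32%
L = 75 + 0.6 × (70 − 75) = 72 → 72%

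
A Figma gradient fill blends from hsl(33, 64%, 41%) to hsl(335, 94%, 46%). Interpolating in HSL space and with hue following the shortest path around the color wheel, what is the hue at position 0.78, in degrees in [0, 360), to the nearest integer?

348

Hue: 335 − 33 = 302°, but |302| > 180 so the shorter arc goes the other way: Δh = 302 − 360 = -58°.
H = 33 + 0.78 × (-58) = -12.24 → -12 → -12 mod 360 = 348°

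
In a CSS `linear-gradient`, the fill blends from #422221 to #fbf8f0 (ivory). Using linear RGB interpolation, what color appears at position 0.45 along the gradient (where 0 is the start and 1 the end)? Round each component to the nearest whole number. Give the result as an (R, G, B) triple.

#422221 → (66, 34, 33); #fbf8f0 → (251, 248, 240).
R = 66 + 0.45 × (251 − 66) = 66 + 0.45 × 185 = 149.25 → 149
G = 34 + 0.45 × (248 − 34) = 34 + 0.45 × 214 = 130.3 → 130
B = 33 + 0.45 × (240 − 33) = 33 + 0.45 × 207 = 126.15 → 126
So the blended color is (149, 130, 126), about #95827e.

(149, 130, 126)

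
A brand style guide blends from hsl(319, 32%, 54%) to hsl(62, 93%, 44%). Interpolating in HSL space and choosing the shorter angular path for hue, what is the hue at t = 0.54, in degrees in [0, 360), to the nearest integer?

Hue: 62 − 319 = -257°, but |-257| > 180 so the shorter arc goes the other way: Δh = -257 + 360 = 103°.
H = 319 + 0.54 × (103) = 374.62 → 375 → 375 mod 360 = 15°

15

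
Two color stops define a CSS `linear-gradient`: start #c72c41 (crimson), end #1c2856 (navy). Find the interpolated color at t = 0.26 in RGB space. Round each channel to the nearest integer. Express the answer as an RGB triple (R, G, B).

(155, 43, 70)

#c72c41 → (199, 44, 65); #1c2856 → (28, 40, 86).
R = 199 + 0.26 × (28 − 199) = 199 + 0.26 × -171 = 154.54 → 155
G = 44 + 0.26 × (40 − 44) = 44 + 0.26 × -4 = 42.96 → 43
B = 65 + 0.26 × (86 − 65) = 65 + 0.26 × 21 = 70.46 → 70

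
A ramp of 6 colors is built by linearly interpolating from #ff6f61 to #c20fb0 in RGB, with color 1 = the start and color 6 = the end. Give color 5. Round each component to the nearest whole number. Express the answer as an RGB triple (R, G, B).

With 6 swatches and endpoints inclusive, swatch 5 sits at t = (5 − 1)/(6 − 1) = 4/5 ≈ 0.8.
#ff6f61 → (255, 111, 97); #c20fb0 → (194, 15, 176).
R = 255 + 0.8 × (194 − 255) = 206.2 → 206
G = 111 + 0.8 × (15 − 111) = 34.2 → 34
B = 97 + 0.8 × (176 − 97) = 160.2 → 160

(206, 34, 160)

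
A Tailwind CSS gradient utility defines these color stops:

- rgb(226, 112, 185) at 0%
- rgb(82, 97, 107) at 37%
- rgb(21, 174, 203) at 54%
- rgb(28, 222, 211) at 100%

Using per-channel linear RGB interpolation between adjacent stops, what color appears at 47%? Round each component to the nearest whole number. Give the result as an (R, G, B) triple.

(46, 142, 163)

47% lies between the 37% and 54% stops, so the local fraction is t = (47 − 37)/(54 − 37) = 10/17 ≈ 0.5882.
R = 82 + 0.5882 × (21 − 82) = 46.12 → 46
G = 97 + 0.5882 × (174 − 97) = 142.291 → 142
B = 107 + 0.5882 × (203 − 107) = 163.467 → 163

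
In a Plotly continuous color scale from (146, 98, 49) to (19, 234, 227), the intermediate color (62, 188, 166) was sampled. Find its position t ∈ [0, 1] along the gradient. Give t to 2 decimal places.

Invert the lerp on the B channel (largest span, 178): t = (166 − 49) / (227 − 49) = 117/178 = 0.6573.
Check on R: (62 − 146)/(19 − 146) = 0.6614 ✓

0.66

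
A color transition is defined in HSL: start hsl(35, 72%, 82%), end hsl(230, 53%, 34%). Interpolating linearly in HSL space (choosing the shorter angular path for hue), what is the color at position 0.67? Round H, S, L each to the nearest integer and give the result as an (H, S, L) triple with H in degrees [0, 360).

(284, 59, 50)

Hue: 230 − 35 = 195°, but |195| > 180 so the shorter arc goes the other way: Δh = 195 − 360 = -165°.
H = 35 + 0.67 × (-165) = -75.55 → -76 → -76 mod 360 = 284°
S = 72 + 0.67 × (53 − 72) = 59.27 → 59%
L = 82 + 0.67 × (34 − 82) = 49.84 → 50%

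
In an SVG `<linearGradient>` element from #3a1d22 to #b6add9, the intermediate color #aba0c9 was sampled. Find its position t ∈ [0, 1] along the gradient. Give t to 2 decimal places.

0.91

Invert the lerp on the B channel (largest span, 183): t = (201 − 34) / (217 − 34) = 167/183 = 0.91257.
Check on R: (171 − 58)/(182 − 58) = 0.9113 ✓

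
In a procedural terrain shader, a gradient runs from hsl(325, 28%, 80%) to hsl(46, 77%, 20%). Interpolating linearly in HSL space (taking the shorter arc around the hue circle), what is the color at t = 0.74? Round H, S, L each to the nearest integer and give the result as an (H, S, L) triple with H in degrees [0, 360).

(25, 64, 36)

Hue: 46 − 325 = -279°, but |-279| > 180 so the shorter arc goes the other way: Δh = -279 + 360 = 81°.
H = 325 + 0.74 × (81) = 384.94 → 385 → 385 mod 360 = 25°
S = 28 + 0.74 × (77 − 28) = 64.26 → 64%
L = 80 + 0.74 × (20 − 80) = 35.6 → 36%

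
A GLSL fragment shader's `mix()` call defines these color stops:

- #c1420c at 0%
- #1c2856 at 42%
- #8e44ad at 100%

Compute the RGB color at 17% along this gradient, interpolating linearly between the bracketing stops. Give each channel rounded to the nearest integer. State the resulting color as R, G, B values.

(126, 55, 42)

17% lies between the 0% and 42% stops, so the local fraction is t = (17 − 0)/(42 − 0) = 17/42 ≈ 0.4048.
#c1420c → (193, 66, 12); #1c2856 → (28, 40, 86).
R = 193 + 0.4048 × (28 − 193) = 126.208 → 126
G = 66 + 0.4048 × (40 − 66) = 55.475 → 55
B = 12 + 0.4048 × (86 − 12) = 41.955 → 42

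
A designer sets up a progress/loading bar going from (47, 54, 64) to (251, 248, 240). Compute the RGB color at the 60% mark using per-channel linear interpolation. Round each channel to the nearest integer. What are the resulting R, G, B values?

60% corresponds to t = 0.6.
R = 47 + 0.6 × (251 − 47) = 47 + 0.6 × 204 = 169.4 → 169
G = 54 + 0.6 × (248 − 54) = 54 + 0.6 × 194 = 170.4 → 170
B = 64 + 0.6 × (240 − 64) = 64 + 0.6 × 176 = 169.6 → 170

(169, 170, 170)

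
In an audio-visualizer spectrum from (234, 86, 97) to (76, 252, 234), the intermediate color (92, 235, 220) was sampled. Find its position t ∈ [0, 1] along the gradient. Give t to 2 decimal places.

0.90

Invert the lerp on the G channel (largest span, 166): t = (235 − 86) / (252 − 86) = 149/166 = 0.89759.
Check on R: (92 − 234)/(76 − 234) = 0.8987 ✓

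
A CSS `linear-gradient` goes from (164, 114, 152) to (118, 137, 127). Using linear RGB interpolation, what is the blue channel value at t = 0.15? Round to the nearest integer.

148

B = 152 + 0.15 × (127 − 152) = 148.25 → 148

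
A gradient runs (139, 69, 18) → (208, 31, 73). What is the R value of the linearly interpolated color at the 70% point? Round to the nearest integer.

R = 139 + 0.7 × (208 − 139) = 187.3 → 187

187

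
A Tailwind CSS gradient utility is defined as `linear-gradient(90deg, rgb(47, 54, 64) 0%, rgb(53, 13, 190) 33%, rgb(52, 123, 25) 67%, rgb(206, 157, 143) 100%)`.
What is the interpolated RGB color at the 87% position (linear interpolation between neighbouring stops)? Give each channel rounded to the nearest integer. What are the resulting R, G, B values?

87% lies between the 67% and 100% stops, so the local fraction is t = (87 − 67)/(100 − 67) = 20/33 ≈ 0.6061.
R = 52 + 0.6061 × (206 − 52) = 145.339 → 145
G = 123 + 0.6061 × (157 − 123) = 143.607 → 144
B = 25 + 0.6061 × (143 − 25) = 96.52 → 97

(145, 144, 97)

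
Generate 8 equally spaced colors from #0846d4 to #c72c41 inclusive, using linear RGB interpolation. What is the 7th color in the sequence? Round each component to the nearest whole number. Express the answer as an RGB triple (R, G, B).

With 8 swatches and endpoints inclusive, swatch 7 sits at t = (7 − 1)/(8 − 1) = 6/7 ≈ 0.8571.
#0846d4 → (8, 70, 212); #c72c41 → (199, 44, 65).
R = 8 + 0.8571 × (199 − 8) = 171.706 → 172
G = 70 + 0.8571 × (44 − 70) = 47.715 → 48
B = 212 + 0.8571 × (65 − 212) = 86.006 → 86

(172, 48, 86)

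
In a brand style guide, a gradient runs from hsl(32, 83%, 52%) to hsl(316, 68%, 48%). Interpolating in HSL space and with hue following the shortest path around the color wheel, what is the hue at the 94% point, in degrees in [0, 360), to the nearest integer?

Hue: 316 − 32 = 284°, but |284| > 180 so the shorter arc goes the other way: Δh = 284 − 360 = -76°.
H = 32 + 0.94 × (-76) = -39.44 → -39 → -39 mod 360 = 321°

321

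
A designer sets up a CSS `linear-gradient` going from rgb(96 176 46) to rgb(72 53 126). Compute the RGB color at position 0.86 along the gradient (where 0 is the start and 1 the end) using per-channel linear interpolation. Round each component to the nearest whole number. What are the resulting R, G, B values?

R = 96 + 0.86 × (72 − 96) = 96 + 0.86 × -24 = 75.36 → 75
G = 176 + 0.86 × (53 − 176) = 176 + 0.86 × -123 = 70.22 → 70
B = 46 + 0.86 × (126 − 46) = 46 + 0.86 × 80 = 114.8 → 115

(75, 70, 115)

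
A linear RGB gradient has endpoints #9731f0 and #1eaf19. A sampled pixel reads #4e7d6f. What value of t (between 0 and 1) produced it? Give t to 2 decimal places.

Invert the lerp on the B channel (largest span, 215): t = (111 − 240) / (25 − 240) = -129/-215 = 0.6.
Check on R: (78 − 151)/(30 − 151) = 0.6033 ✓

0.60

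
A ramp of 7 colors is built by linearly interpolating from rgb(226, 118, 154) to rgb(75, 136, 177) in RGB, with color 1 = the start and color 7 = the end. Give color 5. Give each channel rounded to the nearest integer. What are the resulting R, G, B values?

With 7 swatches and endpoints inclusive, swatch 5 sits at t = (5 − 1)/(7 − 1) = 4/6 ≈ 0.6667.
R = 226 + 0.6667 × (75 − 226) = 125.328 → 125
G = 118 + 0.6667 × (136 − 118) = 130.001 → 130
B = 154 + 0.6667 × (177 − 154) = 169.334 → 169

(125, 130, 169)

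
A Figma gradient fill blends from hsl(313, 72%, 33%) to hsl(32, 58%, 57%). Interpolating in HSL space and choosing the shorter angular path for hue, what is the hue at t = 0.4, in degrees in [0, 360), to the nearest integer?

Hue: 32 − 313 = -281°, but |-281| > 180 so the shorter arc goes the other way: Δh = -281 + 360 = 79°.
H = 313 + 0.4 × (79) = 344.6 → 345°

345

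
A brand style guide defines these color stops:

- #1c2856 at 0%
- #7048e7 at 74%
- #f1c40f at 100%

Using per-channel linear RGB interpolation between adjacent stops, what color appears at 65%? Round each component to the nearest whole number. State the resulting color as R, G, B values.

(102, 68, 213)

65% lies between the 0% and 74% stops, so the local fraction is t = (65 − 0)/(74 − 0) = 65/74 ≈ 0.8784.
#1c2856 → (28, 40, 86); #7048e7 → (112, 72, 231).
R = 28 + 0.8784 × (112 − 28) = 101.786 → 102
G = 40 + 0.8784 × (72 − 40) = 68.109 → 68
B = 86 + 0.8784 × (231 − 86) = 213.368 → 213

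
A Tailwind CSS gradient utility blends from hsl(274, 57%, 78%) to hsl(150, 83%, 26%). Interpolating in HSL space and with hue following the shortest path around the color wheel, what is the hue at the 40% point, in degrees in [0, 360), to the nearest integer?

Hue arc: Δh = 150 − 274 = -124° (|Δh| ≤ 180, already the shorter path).
H = 274 + 0.4 × (-124) = 224.4 → 224°

224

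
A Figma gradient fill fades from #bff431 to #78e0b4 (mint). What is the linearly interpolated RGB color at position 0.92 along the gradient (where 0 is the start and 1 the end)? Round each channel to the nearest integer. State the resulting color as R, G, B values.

#bff431 → (191, 244, 49); #78e0b4 → (120, 224, 180).
R = 191 + 0.92 × (120 − 191) = 191 + 0.92 × -71 = 125.68 → 126
G = 244 + 0.92 × (224 − 244) = 244 + 0.92 × -20 = 225.6 → 226
B = 49 + 0.92 × (180 − 49) = 49 + 0.92 × 131 = 169.52 → 170

(126, 226, 170)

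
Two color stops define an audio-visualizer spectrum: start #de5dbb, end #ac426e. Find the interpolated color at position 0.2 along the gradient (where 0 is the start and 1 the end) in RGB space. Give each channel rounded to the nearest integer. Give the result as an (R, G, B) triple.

#de5dbb → (222, 93, 187); #ac426e → (172, 66, 110).
R = 222 + 0.2 × (172 − 222) = 222 + 0.2 × -50 = 212 → 212
G = 93 + 0.2 × (66 − 93) = 93 + 0.2 × -27 = 87.6 → 88
B = 187 + 0.2 × (110 − 187) = 187 + 0.2 × -77 = 171.6 → 172
So the blended color is (212, 88, 172), about #d458ac.

(212, 88, 172)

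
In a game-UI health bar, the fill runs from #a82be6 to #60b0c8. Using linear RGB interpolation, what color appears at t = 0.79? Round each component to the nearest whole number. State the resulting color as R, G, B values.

(111, 148, 206)

#a82be6 → (168, 43, 230); #60b0c8 → (96, 176, 200).
R = 168 + 0.79 × (96 − 168) = 168 + 0.79 × -72 = 111.12 → 111
G = 43 + 0.79 × (176 − 43) = 43 + 0.79 × 133 = 148.07 → 148
B = 230 + 0.79 × (200 − 230) = 230 + 0.79 × -30 = 206.3 → 206
So the blended color is (111, 148, 206), about #6f94ce.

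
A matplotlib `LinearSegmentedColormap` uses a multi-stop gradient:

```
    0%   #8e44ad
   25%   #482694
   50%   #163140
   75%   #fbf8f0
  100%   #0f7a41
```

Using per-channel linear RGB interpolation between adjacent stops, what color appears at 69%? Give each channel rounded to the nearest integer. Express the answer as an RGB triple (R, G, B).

69% lies between the 50% and 75% stops, so the local fraction is t = (69 − 50)/(75 − 50) = 19/25 ≈ 0.76.
#163140 → (22, 49, 64); #fbf8f0 → (251, 248, 240).
R = 22 + 0.76 × (251 − 22) = 196.04 → 196
G = 49 + 0.76 × (248 − 49) = 200.24 → 200
B = 64 + 0.76 × (240 − 64) = 197.76 → 198

(196, 200, 198)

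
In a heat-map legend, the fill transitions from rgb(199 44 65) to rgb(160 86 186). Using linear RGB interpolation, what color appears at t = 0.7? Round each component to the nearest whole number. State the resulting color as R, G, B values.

R = 199 + 0.7 × (160 − 199) = 199 + 0.7 × -39 = 171.7 → 172
G = 44 + 0.7 × (86 − 44) = 44 + 0.7 × 42 = 73.4 → 73
B = 65 + 0.7 × (186 − 65) = 65 + 0.7 × 121 = 149.7 → 150

(172, 73, 150)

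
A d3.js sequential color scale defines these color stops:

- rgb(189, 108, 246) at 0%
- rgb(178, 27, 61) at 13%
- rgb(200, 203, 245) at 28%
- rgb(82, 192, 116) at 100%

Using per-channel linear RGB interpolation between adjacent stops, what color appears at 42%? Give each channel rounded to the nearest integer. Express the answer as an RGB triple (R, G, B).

(177, 201, 220)

42% lies between the 28% and 100% stops, so the local fraction is t = (42 − 28)/(100 − 28) = 14/72 ≈ 0.1944.
R = 200 + 0.1944 × (82 − 200) = 177.061 → 177
G = 203 + 0.1944 × (192 − 203) = 200.862 → 201
B = 245 + 0.1944 × (116 − 245) = 219.922 → 220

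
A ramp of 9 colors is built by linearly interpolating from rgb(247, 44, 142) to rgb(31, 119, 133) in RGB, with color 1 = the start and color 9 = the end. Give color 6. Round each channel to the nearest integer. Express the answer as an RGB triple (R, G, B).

(112, 91, 136)

With 9 swatches and endpoints inclusive, swatch 6 sits at t = (6 − 1)/(9 − 1) = 5/8 ≈ 0.625.
R = 247 + 0.625 × (31 − 247) = 112 → 112
G = 44 + 0.625 × (119 − 44) = 90.875 → 91
B = 142 + 0.625 × (133 − 142) = 136.375 → 136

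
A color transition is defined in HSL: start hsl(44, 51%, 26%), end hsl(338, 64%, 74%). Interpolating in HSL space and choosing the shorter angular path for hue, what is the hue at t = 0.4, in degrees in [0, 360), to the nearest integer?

18

Hue: 338 − 44 = 294°, but |294| > 180 so the shorter arc goes the other way: Δh = 294 − 360 = -66°.
H = 44 + 0.4 × (-66) = 17.6 → 18°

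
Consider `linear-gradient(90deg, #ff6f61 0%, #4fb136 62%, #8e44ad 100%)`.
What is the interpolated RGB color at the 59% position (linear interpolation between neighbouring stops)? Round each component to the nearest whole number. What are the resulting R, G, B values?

(88, 174, 56)

59% lies between the 0% and 62% stops, so the local fraction is t = (59 − 0)/(62 − 0) = 59/62 ≈ 0.9516.
#ff6f61 → (255, 111, 97); #4fb136 → (79, 177, 54).
R = 255 + 0.9516 × (79 − 255) = 87.518 → 88
G = 111 + 0.9516 × (177 − 111) = 173.806 → 174
B = 97 + 0.9516 × (54 − 97) = 56.081 → 56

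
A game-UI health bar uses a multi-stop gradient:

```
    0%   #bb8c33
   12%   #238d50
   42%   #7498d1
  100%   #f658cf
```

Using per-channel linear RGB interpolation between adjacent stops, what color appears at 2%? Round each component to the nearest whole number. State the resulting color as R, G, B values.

2% lies between the 0% and 12% stops, so the local fraction is t = (2 − 0)/(12 − 0) = 2/12 ≈ 0.1667.
#bb8c33 → (187, 140, 51); #238d50 → (35, 141, 80).
R = 187 + 0.1667 × (35 − 187) = 161.662 → 162
G = 140 + 0.1667 × (141 − 140) = 140.167 → 140
B = 51 + 0.1667 × (80 − 51) = 55.834 → 56

(162, 140, 56)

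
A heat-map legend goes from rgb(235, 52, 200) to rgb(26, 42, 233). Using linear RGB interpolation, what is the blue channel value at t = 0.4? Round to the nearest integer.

B = 200 + 0.4 × (233 − 200) = 213.2 → 213

213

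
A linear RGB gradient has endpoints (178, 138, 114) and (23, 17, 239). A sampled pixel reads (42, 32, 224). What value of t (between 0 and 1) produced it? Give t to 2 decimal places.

0.88

Invert the lerp on the R channel (largest span, 155): t = (42 − 178) / (23 − 178) = -136/-155 = 0.87742.
Check on G: (32 − 138)/(17 − 138) = 0.876 ✓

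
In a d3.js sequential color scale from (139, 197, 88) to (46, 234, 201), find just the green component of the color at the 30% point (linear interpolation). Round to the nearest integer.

208

G = 197 + 0.3 × (234 − 197) = 208.1 → 208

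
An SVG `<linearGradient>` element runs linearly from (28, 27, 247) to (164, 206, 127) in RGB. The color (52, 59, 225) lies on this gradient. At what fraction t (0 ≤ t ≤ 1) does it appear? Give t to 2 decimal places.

Invert the lerp on the G channel (largest span, 179): t = (59 − 27) / (206 − 27) = 32/179 = 0.17877.
Check on R: (52 − 28)/(164 − 28) = 0.1765 ✓

0.18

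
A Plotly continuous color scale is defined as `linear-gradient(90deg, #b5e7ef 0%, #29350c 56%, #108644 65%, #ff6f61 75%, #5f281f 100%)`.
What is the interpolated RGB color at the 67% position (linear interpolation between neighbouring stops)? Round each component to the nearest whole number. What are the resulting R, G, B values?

(64, 129, 74)

67% lies between the 65% and 75% stops, so the local fraction is t = (67 − 65)/(75 − 65) = 2/10 ≈ 0.2.
#108644 → (16, 134, 68); #ff6f61 → (255, 111, 97).
R = 16 + 0.2 × (255 − 16) = 63.8 → 64
G = 134 + 0.2 × (111 − 134) = 129.4 → 129
B = 68 + 0.2 × (97 − 68) = 73.8 → 74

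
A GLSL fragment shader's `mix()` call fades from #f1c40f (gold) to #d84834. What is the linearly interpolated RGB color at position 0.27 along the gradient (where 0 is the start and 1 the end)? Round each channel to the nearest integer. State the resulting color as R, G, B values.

#f1c40f → (241, 196, 15); #d84834 → (216, 72, 52).
R = 241 + 0.27 × (216 − 241) = 241 + 0.27 × -25 = 234.25 → 234
G = 196 + 0.27 × (72 − 196) = 196 + 0.27 × -124 = 162.52 → 163
B = 15 + 0.27 × (52 − 15) = 15 + 0.27 × 37 = 24.99 → 25

(234, 163, 25)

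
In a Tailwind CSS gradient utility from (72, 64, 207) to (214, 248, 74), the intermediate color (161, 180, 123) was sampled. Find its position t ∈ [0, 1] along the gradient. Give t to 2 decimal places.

Invert the lerp on the G channel (largest span, 184): t = (180 − 64) / (248 − 64) = 116/184 = 0.63043.
Check on R: (161 − 72)/(214 − 72) = 0.6268 ✓

0.63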